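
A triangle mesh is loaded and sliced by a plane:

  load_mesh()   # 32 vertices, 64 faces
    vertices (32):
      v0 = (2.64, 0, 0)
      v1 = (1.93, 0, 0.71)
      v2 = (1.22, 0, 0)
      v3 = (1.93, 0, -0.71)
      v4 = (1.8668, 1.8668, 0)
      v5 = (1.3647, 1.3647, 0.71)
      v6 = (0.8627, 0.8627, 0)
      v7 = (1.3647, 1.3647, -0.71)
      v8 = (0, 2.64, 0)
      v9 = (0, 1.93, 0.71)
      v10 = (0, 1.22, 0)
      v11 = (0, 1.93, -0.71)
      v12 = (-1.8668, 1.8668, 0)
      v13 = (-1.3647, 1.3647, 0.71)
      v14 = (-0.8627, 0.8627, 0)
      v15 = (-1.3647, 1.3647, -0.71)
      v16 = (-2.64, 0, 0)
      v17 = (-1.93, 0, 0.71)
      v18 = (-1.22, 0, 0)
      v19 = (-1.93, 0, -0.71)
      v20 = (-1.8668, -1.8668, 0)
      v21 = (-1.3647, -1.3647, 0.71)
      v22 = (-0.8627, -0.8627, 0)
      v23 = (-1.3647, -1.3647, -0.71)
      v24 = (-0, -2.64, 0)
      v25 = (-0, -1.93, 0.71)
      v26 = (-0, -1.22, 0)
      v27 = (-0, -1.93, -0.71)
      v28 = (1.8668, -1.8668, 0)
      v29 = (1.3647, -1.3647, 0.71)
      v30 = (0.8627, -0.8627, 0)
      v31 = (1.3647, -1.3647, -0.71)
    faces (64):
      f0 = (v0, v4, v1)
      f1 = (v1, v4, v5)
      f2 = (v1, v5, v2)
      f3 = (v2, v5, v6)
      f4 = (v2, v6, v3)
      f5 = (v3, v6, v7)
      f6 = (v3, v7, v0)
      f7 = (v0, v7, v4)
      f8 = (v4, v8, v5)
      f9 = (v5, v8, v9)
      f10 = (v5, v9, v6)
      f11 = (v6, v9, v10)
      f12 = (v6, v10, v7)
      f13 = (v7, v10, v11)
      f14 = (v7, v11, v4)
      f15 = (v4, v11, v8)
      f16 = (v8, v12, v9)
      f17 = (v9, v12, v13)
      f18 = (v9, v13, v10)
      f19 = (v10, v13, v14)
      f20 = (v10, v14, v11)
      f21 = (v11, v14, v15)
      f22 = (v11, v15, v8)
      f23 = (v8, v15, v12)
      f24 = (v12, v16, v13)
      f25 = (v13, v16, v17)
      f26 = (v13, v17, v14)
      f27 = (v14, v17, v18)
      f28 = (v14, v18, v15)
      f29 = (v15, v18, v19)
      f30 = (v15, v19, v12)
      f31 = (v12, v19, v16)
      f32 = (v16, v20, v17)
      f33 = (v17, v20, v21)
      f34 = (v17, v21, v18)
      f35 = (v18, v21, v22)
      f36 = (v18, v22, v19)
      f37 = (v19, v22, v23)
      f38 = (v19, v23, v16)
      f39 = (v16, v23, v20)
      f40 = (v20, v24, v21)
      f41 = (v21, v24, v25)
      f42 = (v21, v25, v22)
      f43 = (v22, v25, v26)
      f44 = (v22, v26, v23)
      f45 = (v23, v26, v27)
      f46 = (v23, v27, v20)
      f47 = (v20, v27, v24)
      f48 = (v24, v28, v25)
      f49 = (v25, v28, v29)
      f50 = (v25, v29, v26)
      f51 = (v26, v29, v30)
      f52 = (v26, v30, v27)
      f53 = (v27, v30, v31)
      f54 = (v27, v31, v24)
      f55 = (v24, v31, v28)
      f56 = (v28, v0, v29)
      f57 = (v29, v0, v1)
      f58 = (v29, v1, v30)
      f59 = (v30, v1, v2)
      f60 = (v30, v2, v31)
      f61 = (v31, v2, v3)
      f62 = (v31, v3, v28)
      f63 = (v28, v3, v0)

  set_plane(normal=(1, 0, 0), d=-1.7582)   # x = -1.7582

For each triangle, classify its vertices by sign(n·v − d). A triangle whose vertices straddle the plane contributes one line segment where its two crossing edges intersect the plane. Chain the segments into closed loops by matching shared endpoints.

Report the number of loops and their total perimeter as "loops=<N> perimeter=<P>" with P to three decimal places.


Straddling triangles (18 of 64):
  (v8,v12,v9) [+-+] → (-1.7582, 1.91178, 0)–(-1.7582, 1.87048, 0.0413038)  len=0.0584
  (v9,v12,v13) [+-+] → (-1.7582, 1.87048, 0.0413038)–(-1.7582, 1.7582, 0.153567)  len=0.1588
  (v8,v15,v12) [++-] → (-1.7582, 1.7582, -0.153567)–(-1.7582, 1.91178, 0)  len=0.2172
  (v12,v16,v13) [--+] → (-1.7582, 0.943615, 0.490926)–(-1.7582, 1.7582, 0.153567)  len=0.8817
  (v13,v16,v17) [+--] → (-1.7582, 0.943615, 0.490926)–(-1.7582, 0.414745, 0.71)  len=0.5724
  (v13,v17,v14) [+-+] → (-1.7582, 0.414745, 0.71)–(-1.7582, 0.138866, 0.595713)  len=0.2986
  (v14,v17,v18) [+-+] → (-1.7582, 0.138866, 0.595713)–(-1.7582, 0, 0.5382)  len=0.1503
  (v15,v18,v19) [++-] → (-1.7582, 0, -0.5382)–(-1.7582, 0.414745, -0.71)  len=0.4489
  (v15,v19,v12) [+--] → (-1.7582, 0.414745, -0.71)–(-1.7582, 1.7582, -0.153567)  len=1.4541
  (v17,v20,v21) [--+] → (-1.7582, -1.7582, 0.153567)–(-1.7582, -0.414745, 0.71)  len=1.4541
  (v17,v21,v18) [-++] → (-1.7582, -0.414745, 0.71)–(-1.7582, 0, 0.5382)  len=0.4489
  (v18,v22,v19) [++-] → (-1.7582, -0.138866, -0.595713)–(-1.7582, 0, -0.5382)  len=0.1503
  (v19,v22,v23) [-++] → (-1.7582, -0.138866, -0.595713)–(-1.7582, -0.414745, -0.71)  len=0.2986
  (v19,v23,v16) [-+-] → (-1.7582, -0.414745, -0.71)–(-1.7582, -0.943615, -0.490926)  len=0.5724
  (v16,v23,v20) [-+-] → (-1.7582, -0.943615, -0.490926)–(-1.7582, -1.7582, -0.153567)  len=0.8817
  (v20,v24,v21) [-++] → (-1.7582, -1.91178, 0)–(-1.7582, -1.7582, 0.153567)  len=0.2172
  (v23,v27,v20) [++-] → (-1.7582, -1.87048, -0.0413038)–(-1.7582, -1.7582, -0.153567)  len=0.1588
  (v20,v27,v24) [-++] → (-1.7582, -1.87048, -0.0413038)–(-1.7582, -1.91178, 0)  len=0.0584

Chained into 1 loop(s):
  loop 1: 18 segments, perimeter = 8.4809
Total perimeter = 8.481

loops=1 perimeter=8.481


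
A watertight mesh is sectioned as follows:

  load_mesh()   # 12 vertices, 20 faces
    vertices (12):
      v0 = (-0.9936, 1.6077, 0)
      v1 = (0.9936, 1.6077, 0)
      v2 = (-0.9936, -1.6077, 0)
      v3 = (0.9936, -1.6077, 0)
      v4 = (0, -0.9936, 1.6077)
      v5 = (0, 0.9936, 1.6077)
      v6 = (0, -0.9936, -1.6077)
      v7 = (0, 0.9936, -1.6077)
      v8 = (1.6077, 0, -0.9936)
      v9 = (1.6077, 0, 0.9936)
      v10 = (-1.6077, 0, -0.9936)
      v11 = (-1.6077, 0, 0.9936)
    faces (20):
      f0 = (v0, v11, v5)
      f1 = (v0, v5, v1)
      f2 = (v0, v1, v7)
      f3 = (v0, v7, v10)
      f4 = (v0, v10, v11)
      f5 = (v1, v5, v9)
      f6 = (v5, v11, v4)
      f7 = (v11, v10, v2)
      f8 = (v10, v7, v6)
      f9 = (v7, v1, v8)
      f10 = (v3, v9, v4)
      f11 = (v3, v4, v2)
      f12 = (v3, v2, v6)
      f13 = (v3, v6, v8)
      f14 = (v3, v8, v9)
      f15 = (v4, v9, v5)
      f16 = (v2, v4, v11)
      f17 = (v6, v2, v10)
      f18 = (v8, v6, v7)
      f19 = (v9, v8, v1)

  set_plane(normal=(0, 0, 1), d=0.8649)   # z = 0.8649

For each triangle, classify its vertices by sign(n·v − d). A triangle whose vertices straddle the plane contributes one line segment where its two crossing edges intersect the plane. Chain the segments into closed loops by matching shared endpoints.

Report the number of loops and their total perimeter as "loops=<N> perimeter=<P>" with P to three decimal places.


loops=1 perimeter=8.776

Straddling triangles (10 of 20):
  (v0,v11,v5) [-++] → (-1.52816, 0.208244, 0.8649)–(-0.45907, 1.27733, 0.8649)  len=1.5119
  (v0,v5,v1) [-+-] → (-0.45907, 1.27733, 0.8649)–(0.45907, 1.27733, 0.8649)  len=0.9181
  (v0,v10,v11) [--+] → (-1.6077, 0, 0.8649)–(-1.52816, 0.208244, 0.8649)  len=0.2229
  (v1,v5,v9) [-++] → (0.45907, 1.27733, 0.8649)–(1.52816, 0.208244, 0.8649)  len=1.5119
  (v11,v10,v2) [+--] → (-1.6077, 0, 0.8649)–(-1.52816, -0.208244, 0.8649)  len=0.2229
  (v3,v9,v4) [-++] → (1.52816, -0.208244, 0.8649)–(0.45907, -1.27733, 0.8649)  len=1.5119
  (v3,v4,v2) [-+-] → (0.45907, -1.27733, 0.8649)–(-0.45907, -1.27733, 0.8649)  len=0.9181
  (v3,v8,v9) [--+] → (1.6077, 0, 0.8649)–(1.52816, -0.208244, 0.8649)  len=0.2229
  (v2,v4,v11) [-++] → (-0.45907, -1.27733, 0.8649)–(-1.52816, -0.208244, 0.8649)  len=1.5119
  (v9,v8,v1) [+--] → (1.6077, 0, 0.8649)–(1.52816, 0.208244, 0.8649)  len=0.2229

Chained into 1 loop(s):
  loop 1: 10 segments, perimeter = 8.7756
Total perimeter = 8.776


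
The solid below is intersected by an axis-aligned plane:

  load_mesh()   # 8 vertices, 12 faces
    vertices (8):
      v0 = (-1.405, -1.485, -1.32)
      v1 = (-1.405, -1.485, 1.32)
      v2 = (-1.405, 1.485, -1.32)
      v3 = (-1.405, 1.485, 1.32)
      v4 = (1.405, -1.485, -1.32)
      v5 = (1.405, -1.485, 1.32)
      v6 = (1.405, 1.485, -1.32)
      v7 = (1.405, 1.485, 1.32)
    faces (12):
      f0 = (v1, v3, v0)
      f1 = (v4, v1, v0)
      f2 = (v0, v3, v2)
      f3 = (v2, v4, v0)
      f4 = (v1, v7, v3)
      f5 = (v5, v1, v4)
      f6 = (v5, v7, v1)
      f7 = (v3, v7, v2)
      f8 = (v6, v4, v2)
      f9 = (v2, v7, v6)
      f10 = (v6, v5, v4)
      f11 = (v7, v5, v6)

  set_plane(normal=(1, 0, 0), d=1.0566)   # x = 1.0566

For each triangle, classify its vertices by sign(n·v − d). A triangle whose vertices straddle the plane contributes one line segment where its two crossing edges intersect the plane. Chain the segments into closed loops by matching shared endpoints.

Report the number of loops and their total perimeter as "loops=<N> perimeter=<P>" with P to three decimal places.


Straddling triangles (8 of 12):
  (v4,v1,v0) [+--] → (1.0566, -1.485, -0.992678)–(1.0566, -1.485, -1.32)  len=0.3273
  (v2,v4,v0) [-+-] → (1.0566, -1.11676, -1.32)–(1.0566, -1.485, -1.32)  len=0.3682
  (v1,v7,v3) [-+-] → (1.0566, 1.11676, 1.32)–(1.0566, 1.485, 1.32)  len=0.3682
  (v5,v1,v4) [+-+] → (1.0566, -1.485, 1.32)–(1.0566, -1.485, -0.992678)  len=2.3127
  (v5,v7,v1) [++-] → (1.0566, 1.11676, 1.32)–(1.0566, -1.485, 1.32)  len=2.6018
  (v3,v7,v2) [-+-] → (1.0566, 1.485, 1.32)–(1.0566, 1.485, 0.992678)  len=0.3273
  (v6,v4,v2) [++-] → (1.0566, -1.11676, -1.32)–(1.0566, 1.485, -1.32)  len=2.6018
  (v2,v7,v6) [-++] → (1.0566, 1.485, 0.992678)–(1.0566, 1.485, -1.32)  len=2.3127

Chained into 1 loop(s):
  loop 1: 8 segments, perimeter = 11.2200
Total perimeter = 11.220

loops=1 perimeter=11.220


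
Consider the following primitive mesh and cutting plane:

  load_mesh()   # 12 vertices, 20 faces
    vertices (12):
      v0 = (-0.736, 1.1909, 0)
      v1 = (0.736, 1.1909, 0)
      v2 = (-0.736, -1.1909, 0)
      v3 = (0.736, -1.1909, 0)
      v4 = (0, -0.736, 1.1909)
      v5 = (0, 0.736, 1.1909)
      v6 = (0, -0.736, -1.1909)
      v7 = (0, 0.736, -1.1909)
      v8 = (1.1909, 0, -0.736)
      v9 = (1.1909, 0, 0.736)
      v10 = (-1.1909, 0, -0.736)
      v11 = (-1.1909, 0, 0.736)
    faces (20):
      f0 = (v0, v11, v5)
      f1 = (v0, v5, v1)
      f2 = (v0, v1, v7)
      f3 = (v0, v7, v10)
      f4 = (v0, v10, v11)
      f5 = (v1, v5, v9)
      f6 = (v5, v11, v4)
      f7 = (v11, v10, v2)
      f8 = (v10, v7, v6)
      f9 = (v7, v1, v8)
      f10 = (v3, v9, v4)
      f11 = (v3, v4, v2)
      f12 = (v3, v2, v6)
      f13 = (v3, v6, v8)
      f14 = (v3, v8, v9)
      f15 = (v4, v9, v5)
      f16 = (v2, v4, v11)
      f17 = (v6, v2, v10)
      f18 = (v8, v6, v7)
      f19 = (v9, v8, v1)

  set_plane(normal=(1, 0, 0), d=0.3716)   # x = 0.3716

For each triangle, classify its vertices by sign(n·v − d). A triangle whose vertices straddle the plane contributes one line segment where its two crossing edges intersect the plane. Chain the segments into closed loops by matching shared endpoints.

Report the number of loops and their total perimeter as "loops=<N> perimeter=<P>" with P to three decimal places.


loops=1 perimeter=7.148

Straddling triangles (10 of 20):
  (v0,v5,v1) [--+] → (0.3716, 0.965675, 0.589625)–(0.3716, 1.1909, 0)  len=0.6312
  (v0,v1,v7) [-+-] → (0.3716, 1.1909, 0)–(0.3716, 0.965675, -0.589625)  len=0.6312
  (v1,v5,v9) [+-+] → (0.3716, 0.965675, 0.589625)–(0.3716, 0.506344, 1.04896)  len=0.6496
  (v7,v1,v8) [-++] → (0.3716, 0.965675, -0.589625)–(0.3716, 0.506344, -1.04896)  len=0.6496
  (v3,v9,v4) [++-] → (0.3716, -0.506344, 1.04896)–(0.3716, -0.965675, 0.589625)  len=0.6496
  (v3,v4,v2) [+--] → (0.3716, -0.965675, 0.589625)–(0.3716, -1.1909, 0)  len=0.6312
  (v3,v2,v6) [+--] → (0.3716, -1.1909, 0)–(0.3716, -0.965675, -0.589625)  len=0.6312
  (v3,v6,v8) [+-+] → (0.3716, -0.965675, -0.589625)–(0.3716, -0.506344, -1.04896)  len=0.6496
  (v4,v9,v5) [-+-] → (0.3716, -0.506344, 1.04896)–(0.3716, 0.506344, 1.04896)  len=1.0127
  (v8,v6,v7) [+--] → (0.3716, -0.506344, -1.04896)–(0.3716, 0.506344, -1.04896)  len=1.0127

Chained into 1 loop(s):
  loop 1: 10 segments, perimeter = 7.1485
Total perimeter = 7.148


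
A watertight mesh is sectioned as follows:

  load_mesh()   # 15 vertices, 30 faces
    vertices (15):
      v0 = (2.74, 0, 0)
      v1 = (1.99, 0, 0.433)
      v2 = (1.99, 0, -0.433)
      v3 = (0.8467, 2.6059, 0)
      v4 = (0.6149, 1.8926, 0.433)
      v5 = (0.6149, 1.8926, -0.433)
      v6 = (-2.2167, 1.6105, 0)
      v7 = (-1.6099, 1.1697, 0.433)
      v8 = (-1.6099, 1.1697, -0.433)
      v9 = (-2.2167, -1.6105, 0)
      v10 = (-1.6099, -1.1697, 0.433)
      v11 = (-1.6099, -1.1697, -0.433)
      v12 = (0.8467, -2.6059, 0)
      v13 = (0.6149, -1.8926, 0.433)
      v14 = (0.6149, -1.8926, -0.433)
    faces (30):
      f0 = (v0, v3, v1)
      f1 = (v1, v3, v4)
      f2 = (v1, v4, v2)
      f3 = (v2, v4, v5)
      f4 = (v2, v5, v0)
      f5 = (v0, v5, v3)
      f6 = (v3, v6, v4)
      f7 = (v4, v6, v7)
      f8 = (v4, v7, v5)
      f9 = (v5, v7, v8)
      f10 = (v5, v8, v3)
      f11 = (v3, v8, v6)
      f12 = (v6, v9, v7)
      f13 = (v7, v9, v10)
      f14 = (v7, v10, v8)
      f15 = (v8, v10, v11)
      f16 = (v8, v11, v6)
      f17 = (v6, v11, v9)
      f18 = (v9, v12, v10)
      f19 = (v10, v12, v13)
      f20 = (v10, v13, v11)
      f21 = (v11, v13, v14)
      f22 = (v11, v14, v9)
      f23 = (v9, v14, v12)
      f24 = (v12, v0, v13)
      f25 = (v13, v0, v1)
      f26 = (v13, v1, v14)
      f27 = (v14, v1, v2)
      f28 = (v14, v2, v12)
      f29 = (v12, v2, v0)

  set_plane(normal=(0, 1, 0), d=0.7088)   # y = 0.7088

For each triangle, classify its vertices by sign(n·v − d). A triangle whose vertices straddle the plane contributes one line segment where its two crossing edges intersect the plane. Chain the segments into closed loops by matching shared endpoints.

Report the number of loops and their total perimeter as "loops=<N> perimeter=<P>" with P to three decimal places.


loops=2 perimeter=4.955

Straddling triangles (12 of 30):
  (v0,v3,v1) [-+-] → (2.22503, 0.7088, 0)–(1.67902, 0.7088, 0.315225)  len=0.6305
  (v1,v3,v4) [-++] → (1.67902, 0.7088, 0.315225)–(1.47501, 0.7088, 0.433)  len=0.2356
  (v1,v4,v2) [-+-] → (1.47501, 0.7088, 0.433)–(1.47501, 0.7088, -0.108673)  len=0.5417
  (v2,v4,v5) [-++] → (1.47501, 0.7088, -0.108673)–(1.47501, 0.7088, -0.433)  len=0.3243
  (v2,v5,v0) [-+-] → (1.47501, 0.7088, -0.433)–(1.94413, 0.7088, -0.162163)  len=0.5417
  (v0,v5,v3) [-++] → (1.94413, 0.7088, -0.162163)–(2.22503, 0.7088, 0)  len=0.3243
  (v6,v9,v7) [+-+] → (-2.2167, 0.7088, 0)–(-1.71049, 0.7088, 0.361218)  len=0.6219
  (v7,v9,v10) [+--] → (-1.71049, 0.7088, 0.361218)–(-1.6099, 0.7088, 0.433)  len=0.1236
  (v7,v10,v8) [+-+] → (-1.6099, 0.7088, 0.433)–(-1.6099, 0.7088, -0.262384)  len=0.6954
  (v8,v10,v11) [+--] → (-1.6099, 0.7088, -0.262384)–(-1.6099, 0.7088, -0.433)  len=0.1706
  (v8,v11,v6) [+-+] → (-1.6099, 0.7088, -0.433)–(-2.0199, 0.7088, -0.140435)  len=0.5037
  (v6,v11,v9) [+--] → (-2.0199, 0.7088, -0.140435)–(-2.2167, 0.7088, 0)  len=0.2418

Chained into 2 loop(s):
  loop 1: 6 segments, perimeter = 2.5981
  loop 2: 6 segments, perimeter = 2.3569
Total perimeter = 4.955


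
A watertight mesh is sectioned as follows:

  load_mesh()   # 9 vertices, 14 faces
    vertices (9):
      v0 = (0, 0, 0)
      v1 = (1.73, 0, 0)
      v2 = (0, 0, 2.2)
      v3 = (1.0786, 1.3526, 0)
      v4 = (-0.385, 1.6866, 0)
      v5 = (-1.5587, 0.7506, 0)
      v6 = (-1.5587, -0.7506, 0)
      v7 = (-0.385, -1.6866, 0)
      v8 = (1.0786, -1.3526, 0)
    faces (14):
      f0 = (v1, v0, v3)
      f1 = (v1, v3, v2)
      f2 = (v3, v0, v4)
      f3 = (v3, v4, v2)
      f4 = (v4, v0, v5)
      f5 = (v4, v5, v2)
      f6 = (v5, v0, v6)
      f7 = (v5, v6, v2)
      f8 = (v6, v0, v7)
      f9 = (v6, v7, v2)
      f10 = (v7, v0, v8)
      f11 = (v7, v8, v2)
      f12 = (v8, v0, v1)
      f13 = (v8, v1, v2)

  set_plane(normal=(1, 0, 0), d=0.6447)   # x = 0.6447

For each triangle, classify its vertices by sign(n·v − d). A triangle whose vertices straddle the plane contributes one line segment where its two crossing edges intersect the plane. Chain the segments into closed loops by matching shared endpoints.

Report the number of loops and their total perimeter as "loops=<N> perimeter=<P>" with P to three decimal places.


Straddling triangles (8 of 14):
  (v1,v0,v3) [+-+] → (0.6447, 0, 0)–(0.6447, 0.808475, 0)  len=0.8085
  (v1,v3,v2) [++-] → (0.6447, 0.808475, 0.885018)–(0.6447, 0, 1.38015)  len=0.9480
  (v3,v0,v4) [+--] → (0.6447, 0.808475, 0)–(0.6447, 1.45162, 0)  len=0.6431
  (v3,v4,v2) [+--] → (0.6447, 1.45162, 0)–(0.6447, 0.808475, 0.885018)  len=1.0940
  (v7,v0,v8) [--+] → (0.6447, -0.808475, 0)–(0.6447, -1.45162, 0)  len=0.6431
  (v7,v8,v2) [-+-] → (0.6447, -1.45162, 0)–(0.6447, -0.808475, 0.885018)  len=1.0940
  (v8,v0,v1) [+-+] → (0.6447, -0.808475, 0)–(0.6447, 0, 0)  len=0.8085
  (v8,v1,v2) [++-] → (0.6447, 0, 1.38015)–(0.6447, -0.808475, 0.885018)  len=0.9480

Chained into 1 loop(s):
  loop 1: 8 segments, perimeter = 6.9874
Total perimeter = 6.987

loops=1 perimeter=6.987


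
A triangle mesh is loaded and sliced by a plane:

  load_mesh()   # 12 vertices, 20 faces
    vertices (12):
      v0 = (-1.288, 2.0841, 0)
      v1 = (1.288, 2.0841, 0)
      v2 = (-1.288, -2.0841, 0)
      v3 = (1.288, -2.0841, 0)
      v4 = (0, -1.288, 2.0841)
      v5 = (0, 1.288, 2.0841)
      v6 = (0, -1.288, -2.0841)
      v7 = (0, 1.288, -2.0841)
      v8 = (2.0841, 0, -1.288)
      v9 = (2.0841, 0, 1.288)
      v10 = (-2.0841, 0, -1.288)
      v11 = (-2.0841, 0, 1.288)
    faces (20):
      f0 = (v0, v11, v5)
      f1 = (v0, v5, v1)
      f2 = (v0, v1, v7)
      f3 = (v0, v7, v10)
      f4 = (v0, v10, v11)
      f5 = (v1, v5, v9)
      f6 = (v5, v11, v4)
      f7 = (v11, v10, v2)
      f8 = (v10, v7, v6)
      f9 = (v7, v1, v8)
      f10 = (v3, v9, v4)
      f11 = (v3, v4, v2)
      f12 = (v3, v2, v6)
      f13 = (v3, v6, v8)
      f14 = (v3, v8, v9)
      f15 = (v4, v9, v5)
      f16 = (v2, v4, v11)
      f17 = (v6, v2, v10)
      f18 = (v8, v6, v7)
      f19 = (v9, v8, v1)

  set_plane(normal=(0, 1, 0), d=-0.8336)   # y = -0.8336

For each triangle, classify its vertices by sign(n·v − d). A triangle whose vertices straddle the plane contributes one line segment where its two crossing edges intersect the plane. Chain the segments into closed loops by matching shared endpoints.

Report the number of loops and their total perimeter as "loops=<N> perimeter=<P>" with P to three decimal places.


Straddling triangles (10 of 20):
  (v5,v11,v4) [++-] → (-0.73526, -0.8336, 1.80324)–(0, -0.8336, 2.0841)  len=0.7871
  (v11,v10,v2) [++-] → (-1.76568, -0.8336, -0.772825)–(-1.76568, -0.8336, 0.772825)  len=1.5456
  (v10,v7,v6) [++-] → (0, -0.8336, -2.0841)–(-0.73526, -0.8336, -1.80324)  len=0.7871
  (v3,v9,v4) [-+-] → (1.76568, -0.8336, 0.772825)–(0.73526, -0.8336, 1.80324)  len=1.4572
  (v3,v6,v8) [--+] → (0.73526, -0.8336, -1.80324)–(1.76568, -0.8336, -0.772825)  len=1.4572
  (v3,v8,v9) [-++] → (1.76568, -0.8336, -0.772825)–(1.76568, -0.8336, 0.772825)  len=1.5456
  (v4,v9,v5) [-++] → (0.73526, -0.8336, 1.80324)–(0, -0.8336, 2.0841)  len=0.7871
  (v2,v4,v11) [--+] → (-0.73526, -0.8336, 1.80324)–(-1.76568, -0.8336, 0.772825)  len=1.4572
  (v6,v2,v10) [--+] → (-1.76568, -0.8336, -0.772825)–(-0.73526, -0.8336, -1.80324)  len=1.4572
  (v8,v6,v7) [+-+] → (0.73526, -0.8336, -1.80324)–(0, -0.8336, -2.0841)  len=0.7871

Chained into 1 loop(s):
  loop 1: 10 segments, perimeter = 12.0685
Total perimeter = 12.069

loops=1 perimeter=12.069


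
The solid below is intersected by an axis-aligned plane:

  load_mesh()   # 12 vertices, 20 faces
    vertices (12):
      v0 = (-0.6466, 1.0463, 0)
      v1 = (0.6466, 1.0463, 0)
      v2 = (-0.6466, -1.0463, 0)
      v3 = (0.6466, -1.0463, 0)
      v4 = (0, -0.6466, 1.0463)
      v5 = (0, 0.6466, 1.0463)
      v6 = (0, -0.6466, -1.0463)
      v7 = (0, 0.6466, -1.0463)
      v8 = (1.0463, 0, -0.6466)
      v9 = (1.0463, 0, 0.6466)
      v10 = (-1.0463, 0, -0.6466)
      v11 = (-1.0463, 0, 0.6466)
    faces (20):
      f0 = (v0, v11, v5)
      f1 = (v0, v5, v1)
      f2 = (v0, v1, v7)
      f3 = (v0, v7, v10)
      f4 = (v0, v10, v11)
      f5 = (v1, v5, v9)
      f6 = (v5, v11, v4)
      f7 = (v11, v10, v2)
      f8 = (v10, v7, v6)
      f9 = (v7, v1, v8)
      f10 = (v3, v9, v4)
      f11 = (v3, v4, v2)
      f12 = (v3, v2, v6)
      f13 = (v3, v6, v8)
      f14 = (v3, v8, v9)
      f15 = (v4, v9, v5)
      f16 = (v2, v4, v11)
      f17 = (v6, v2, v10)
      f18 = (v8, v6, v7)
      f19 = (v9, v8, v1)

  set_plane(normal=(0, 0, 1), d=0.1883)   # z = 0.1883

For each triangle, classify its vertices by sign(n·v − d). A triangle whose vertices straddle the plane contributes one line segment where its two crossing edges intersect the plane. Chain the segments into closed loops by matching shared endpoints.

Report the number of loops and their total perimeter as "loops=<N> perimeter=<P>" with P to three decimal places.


Straddling triangles (10 of 20):
  (v0,v11,v5) [-++] → (-0.762999, 0.741601, 0.1883)–(-0.530233, 0.974367, 0.1883)  len=0.3292
  (v0,v5,v1) [-+-] → (-0.530233, 0.974367, 0.1883)–(0.530233, 0.974367, 0.1883)  len=1.0605
  (v0,v10,v11) [--+] → (-1.0463, 0, 0.1883)–(-0.762999, 0.741601, 0.1883)  len=0.7939
  (v1,v5,v9) [-++] → (0.530233, 0.974367, 0.1883)–(0.762999, 0.741601, 0.1883)  len=0.3292
  (v11,v10,v2) [+--] → (-1.0463, 0, 0.1883)–(-0.762999, -0.741601, 0.1883)  len=0.7939
  (v3,v9,v4) [-++] → (0.762999, -0.741601, 0.1883)–(0.530233, -0.974367, 0.1883)  len=0.3292
  (v3,v4,v2) [-+-] → (0.530233, -0.974367, 0.1883)–(-0.530233, -0.974367, 0.1883)  len=1.0605
  (v3,v8,v9) [--+] → (1.0463, 0, 0.1883)–(0.762999, -0.741601, 0.1883)  len=0.7939
  (v2,v4,v11) [-++] → (-0.530233, -0.974367, 0.1883)–(-0.762999, -0.741601, 0.1883)  len=0.3292
  (v9,v8,v1) [+--] → (1.0463, 0, 0.1883)–(0.762999, 0.741601, 0.1883)  len=0.7939

Chained into 1 loop(s):
  loop 1: 10 segments, perimeter = 6.6131
Total perimeter = 6.613

loops=1 perimeter=6.613


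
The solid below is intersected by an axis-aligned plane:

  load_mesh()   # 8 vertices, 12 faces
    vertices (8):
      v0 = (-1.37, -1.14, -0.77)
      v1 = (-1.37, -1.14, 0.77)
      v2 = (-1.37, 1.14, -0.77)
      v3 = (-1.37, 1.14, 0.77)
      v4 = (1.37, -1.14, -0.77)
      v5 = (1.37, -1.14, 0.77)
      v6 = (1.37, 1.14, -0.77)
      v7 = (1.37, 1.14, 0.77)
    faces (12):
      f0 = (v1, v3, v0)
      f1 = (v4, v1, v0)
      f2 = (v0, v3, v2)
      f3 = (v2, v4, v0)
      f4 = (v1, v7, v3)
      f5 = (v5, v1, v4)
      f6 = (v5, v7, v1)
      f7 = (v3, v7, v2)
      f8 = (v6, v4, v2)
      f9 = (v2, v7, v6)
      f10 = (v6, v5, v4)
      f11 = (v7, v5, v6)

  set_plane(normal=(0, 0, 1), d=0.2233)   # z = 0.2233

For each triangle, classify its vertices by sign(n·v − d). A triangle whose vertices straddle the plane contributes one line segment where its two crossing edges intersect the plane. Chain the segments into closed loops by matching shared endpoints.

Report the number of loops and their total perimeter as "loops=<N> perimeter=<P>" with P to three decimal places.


loops=1 perimeter=10.040

Straddling triangles (8 of 12):
  (v1,v3,v0) [++-] → (-1.37, 0.3306, 0.2233)–(-1.37, -1.14, 0.2233)  len=1.4706
  (v4,v1,v0) [-+-] → (-0.3973, -1.14, 0.2233)–(-1.37, -1.14, 0.2233)  len=0.9727
  (v0,v3,v2) [-+-] → (-1.37, 0.3306, 0.2233)–(-1.37, 1.14, 0.2233)  len=0.8094
  (v5,v1,v4) [++-] → (-0.3973, -1.14, 0.2233)–(1.37, -1.14, 0.2233)  len=1.7673
  (v3,v7,v2) [++-] → (0.3973, 1.14, 0.2233)–(-1.37, 1.14, 0.2233)  len=1.7673
  (v2,v7,v6) [-+-] → (0.3973, 1.14, 0.2233)–(1.37, 1.14, 0.2233)  len=0.9727
  (v6,v5,v4) [-+-] → (1.37, -0.3306, 0.2233)–(1.37, -1.14, 0.2233)  len=0.8094
  (v7,v5,v6) [++-] → (1.37, -0.3306, 0.2233)–(1.37, 1.14, 0.2233)  len=1.4706

Chained into 1 loop(s):
  loop 1: 8 segments, perimeter = 10.0400
Total perimeter = 10.040


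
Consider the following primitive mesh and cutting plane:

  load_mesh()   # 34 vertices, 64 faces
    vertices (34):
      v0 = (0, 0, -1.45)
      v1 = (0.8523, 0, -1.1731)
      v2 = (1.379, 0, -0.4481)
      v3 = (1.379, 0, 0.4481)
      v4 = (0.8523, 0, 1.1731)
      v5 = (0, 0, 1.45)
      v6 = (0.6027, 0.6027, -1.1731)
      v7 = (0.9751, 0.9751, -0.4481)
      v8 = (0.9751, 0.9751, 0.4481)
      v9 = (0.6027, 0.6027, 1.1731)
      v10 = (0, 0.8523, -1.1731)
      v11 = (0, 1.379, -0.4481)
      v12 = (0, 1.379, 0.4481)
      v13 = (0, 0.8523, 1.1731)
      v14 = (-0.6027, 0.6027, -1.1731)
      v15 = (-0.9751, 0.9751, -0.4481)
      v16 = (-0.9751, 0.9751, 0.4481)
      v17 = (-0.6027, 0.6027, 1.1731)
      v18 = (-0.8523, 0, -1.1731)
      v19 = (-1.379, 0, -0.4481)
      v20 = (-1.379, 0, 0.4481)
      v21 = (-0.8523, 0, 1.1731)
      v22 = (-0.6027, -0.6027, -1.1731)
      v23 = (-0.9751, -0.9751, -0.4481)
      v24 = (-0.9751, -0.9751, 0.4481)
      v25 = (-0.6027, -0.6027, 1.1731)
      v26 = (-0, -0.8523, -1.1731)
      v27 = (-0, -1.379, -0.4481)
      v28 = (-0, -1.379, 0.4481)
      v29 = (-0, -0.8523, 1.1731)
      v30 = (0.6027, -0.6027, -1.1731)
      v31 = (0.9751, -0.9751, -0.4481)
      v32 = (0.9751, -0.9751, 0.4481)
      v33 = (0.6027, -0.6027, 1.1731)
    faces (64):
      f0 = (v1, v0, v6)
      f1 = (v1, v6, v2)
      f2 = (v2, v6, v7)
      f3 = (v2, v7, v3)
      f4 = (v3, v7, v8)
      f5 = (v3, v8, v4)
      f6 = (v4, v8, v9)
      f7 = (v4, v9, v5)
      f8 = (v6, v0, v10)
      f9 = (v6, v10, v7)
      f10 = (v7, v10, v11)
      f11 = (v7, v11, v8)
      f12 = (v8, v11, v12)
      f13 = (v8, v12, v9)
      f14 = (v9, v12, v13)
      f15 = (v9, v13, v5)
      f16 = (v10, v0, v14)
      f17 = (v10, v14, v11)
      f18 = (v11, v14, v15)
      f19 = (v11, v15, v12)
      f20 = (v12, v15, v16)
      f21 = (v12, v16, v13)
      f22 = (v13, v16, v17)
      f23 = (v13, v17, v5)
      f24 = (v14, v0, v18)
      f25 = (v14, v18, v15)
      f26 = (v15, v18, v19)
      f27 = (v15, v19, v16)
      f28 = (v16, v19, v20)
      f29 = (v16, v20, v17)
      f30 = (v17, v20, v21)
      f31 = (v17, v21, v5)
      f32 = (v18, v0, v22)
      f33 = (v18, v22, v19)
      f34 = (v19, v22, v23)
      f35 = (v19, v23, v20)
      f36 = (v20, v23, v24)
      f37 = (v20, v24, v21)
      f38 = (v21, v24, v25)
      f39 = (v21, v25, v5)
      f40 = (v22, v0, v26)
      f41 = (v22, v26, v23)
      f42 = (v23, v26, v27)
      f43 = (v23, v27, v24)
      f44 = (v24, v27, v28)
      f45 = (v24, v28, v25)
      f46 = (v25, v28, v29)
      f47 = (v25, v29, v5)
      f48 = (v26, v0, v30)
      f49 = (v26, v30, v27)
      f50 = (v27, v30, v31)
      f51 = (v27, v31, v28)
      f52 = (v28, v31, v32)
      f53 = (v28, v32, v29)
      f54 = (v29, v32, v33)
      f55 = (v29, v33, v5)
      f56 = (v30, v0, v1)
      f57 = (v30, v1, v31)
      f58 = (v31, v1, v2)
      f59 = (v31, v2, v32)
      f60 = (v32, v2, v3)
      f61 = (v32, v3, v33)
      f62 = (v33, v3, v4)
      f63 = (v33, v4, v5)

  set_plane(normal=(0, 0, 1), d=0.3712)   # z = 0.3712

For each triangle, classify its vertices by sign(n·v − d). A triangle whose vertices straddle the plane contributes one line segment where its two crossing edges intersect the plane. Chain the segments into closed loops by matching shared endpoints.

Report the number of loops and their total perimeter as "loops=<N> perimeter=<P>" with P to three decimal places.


Straddling triangles (16 of 64):
  (v2,v7,v3) [--+] → (1.34434, 0.0836702, 0.3712)–(1.379, 0, 0.3712)  len=0.0906
  (v3,v7,v8) [+-+] → (1.34434, 0.0836702, 0.3712)–(0.9751, 0.9751, 0.3712)  len=0.9649
  (v7,v11,v8) [--+] → (0.89143, 1.00976, 0.3712)–(0.9751, 0.9751, 0.3712)  len=0.0906
  (v8,v11,v12) [+-+] → (0.89143, 1.00976, 0.3712)–(0, 1.379, 0.3712)  len=0.9649
  (v11,v15,v12) [--+] → (-0.0836702, 1.34434, 0.3712)–(0, 1.379, 0.3712)  len=0.0906
  (v12,v15,v16) [+-+] → (-0.0836702, 1.34434, 0.3712)–(-0.9751, 0.9751, 0.3712)  len=0.9649
  (v15,v19,v16) [--+] → (-1.00976, 0.89143, 0.3712)–(-0.9751, 0.9751, 0.3712)  len=0.0906
  (v16,v19,v20) [+-+] → (-1.00976, 0.89143, 0.3712)–(-1.379, 0, 0.3712)  len=0.9649
  (v19,v23,v20) [--+] → (-1.34434, -0.0836702, 0.3712)–(-1.379, 0, 0.3712)  len=0.0906
  (v20,v23,v24) [+-+] → (-1.34434, -0.0836702, 0.3712)–(-0.9751, -0.9751, 0.3712)  len=0.9649
  (v23,v27,v24) [--+] → (-0.89143, -1.00976, 0.3712)–(-0.9751, -0.9751, 0.3712)  len=0.0906
  (v24,v27,v28) [+-+] → (-0.89143, -1.00976, 0.3712)–(0, -1.379, 0.3712)  len=0.9649
  (v27,v31,v28) [--+] → (0.0836702, -1.34434, 0.3712)–(0, -1.379, 0.3712)  len=0.0906
  (v28,v31,v32) [+-+] → (0.0836702, -1.34434, 0.3712)–(0.9751, -0.9751, 0.3712)  len=0.9649
  (v31,v2,v32) [--+] → (1.00976, -0.89143, 0.3712)–(0.9751, -0.9751, 0.3712)  len=0.0906
  (v32,v2,v3) [+-+] → (1.00976, -0.89143, 0.3712)–(1.379, 0, 0.3712)  len=0.9649

Chained into 1 loop(s):
  loop 1: 16 segments, perimeter = 8.4435
Total perimeter = 8.444

loops=1 perimeter=8.444


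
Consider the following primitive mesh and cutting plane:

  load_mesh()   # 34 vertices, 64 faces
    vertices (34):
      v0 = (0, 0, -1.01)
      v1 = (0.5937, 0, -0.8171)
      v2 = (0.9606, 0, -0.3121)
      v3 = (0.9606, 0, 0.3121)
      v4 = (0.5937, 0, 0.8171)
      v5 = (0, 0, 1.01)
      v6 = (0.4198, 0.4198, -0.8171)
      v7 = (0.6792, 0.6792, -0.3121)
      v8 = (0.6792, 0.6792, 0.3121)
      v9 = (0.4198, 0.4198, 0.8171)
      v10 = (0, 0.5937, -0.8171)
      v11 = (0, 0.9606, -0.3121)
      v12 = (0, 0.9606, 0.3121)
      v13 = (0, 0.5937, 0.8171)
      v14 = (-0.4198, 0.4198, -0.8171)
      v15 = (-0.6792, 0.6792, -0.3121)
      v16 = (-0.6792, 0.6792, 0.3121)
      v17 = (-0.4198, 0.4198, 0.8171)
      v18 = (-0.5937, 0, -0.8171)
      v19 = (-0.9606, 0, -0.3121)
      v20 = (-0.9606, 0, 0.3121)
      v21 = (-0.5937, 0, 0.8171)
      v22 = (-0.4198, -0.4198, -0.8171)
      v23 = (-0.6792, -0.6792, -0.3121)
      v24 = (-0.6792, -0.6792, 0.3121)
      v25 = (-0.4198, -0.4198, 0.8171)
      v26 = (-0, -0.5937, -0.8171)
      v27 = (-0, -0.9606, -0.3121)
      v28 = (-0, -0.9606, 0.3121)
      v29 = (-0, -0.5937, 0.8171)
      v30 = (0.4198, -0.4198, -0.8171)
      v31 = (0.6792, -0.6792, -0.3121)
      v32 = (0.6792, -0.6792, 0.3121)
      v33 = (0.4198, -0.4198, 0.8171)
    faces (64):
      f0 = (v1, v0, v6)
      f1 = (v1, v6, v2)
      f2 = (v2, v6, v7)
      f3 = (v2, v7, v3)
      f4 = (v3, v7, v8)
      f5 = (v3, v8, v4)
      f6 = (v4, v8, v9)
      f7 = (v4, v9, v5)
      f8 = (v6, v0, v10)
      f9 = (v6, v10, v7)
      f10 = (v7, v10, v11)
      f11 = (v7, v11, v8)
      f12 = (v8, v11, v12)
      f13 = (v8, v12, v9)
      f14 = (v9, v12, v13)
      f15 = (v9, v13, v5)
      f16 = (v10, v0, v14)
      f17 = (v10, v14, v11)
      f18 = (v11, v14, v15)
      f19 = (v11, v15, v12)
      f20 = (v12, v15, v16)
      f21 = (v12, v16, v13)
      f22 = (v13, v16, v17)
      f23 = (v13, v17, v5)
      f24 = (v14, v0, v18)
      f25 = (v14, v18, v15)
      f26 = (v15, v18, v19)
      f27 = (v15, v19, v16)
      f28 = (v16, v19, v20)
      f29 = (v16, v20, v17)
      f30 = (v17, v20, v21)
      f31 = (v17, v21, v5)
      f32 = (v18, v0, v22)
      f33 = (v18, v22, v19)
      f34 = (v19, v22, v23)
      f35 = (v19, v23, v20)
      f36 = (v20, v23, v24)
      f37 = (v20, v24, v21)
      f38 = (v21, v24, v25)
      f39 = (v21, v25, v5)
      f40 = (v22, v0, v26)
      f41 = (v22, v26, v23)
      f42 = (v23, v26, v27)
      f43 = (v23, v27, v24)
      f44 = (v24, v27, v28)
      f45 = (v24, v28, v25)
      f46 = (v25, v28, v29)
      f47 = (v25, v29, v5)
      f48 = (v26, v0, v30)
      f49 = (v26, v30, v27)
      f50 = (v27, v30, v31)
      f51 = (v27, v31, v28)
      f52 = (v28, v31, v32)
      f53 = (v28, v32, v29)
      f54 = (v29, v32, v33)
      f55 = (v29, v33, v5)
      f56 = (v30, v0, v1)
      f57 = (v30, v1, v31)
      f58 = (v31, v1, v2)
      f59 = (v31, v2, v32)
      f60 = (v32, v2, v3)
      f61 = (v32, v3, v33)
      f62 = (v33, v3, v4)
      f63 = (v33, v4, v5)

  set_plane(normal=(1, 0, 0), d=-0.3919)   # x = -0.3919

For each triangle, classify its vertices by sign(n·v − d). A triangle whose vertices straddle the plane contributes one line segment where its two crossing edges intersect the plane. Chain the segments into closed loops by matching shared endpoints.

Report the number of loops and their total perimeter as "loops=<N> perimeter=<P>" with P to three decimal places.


loops=1 perimeter=5.493

Straddling triangles (20 of 64):
  (v10,v0,v14) [++-] → (-0.3919, 0.3919, -0.82992)–(-0.3919, 0.431357, -0.8171)  len=0.0415
  (v10,v14,v11) [+-+] → (-0.3919, 0.431357, -0.8171)–(-0.3919, 0.455742, -0.783538)  len=0.0415
  (v11,v14,v15) [+--] → (-0.3919, 0.455742, -0.783538)–(-0.3919, 0.798232, -0.3121)  len=0.5827
  (v11,v15,v12) [+-+] → (-0.3919, 0.798232, -0.3121)–(-0.3919, 0.798232, -0.0480649)  len=0.2640
  (v12,v15,v16) [+--] → (-0.3919, 0.798232, -0.0480649)–(-0.3919, 0.798232, 0.3121)  len=0.3602
  (v12,v16,v13) [+-+] → (-0.3919, 0.798232, 0.3121)–(-0.3919, 0.643034, 0.525714)  len=0.2640
  (v13,v16,v17) [+--] → (-0.3919, 0.643034, 0.525714)–(-0.3919, 0.431357, 0.8171)  len=0.3602
  (v13,v17,v5) [+-+] → (-0.3919, 0.431357, 0.8171)–(-0.3919, 0.3919, 0.82992)  len=0.0415
  (v14,v0,v18) [-+-] → (-0.3919, 0.3919, -0.82992)–(-0.3919, 0, -0.882667)  len=0.3954
  (v17,v21,v5) [--+] → (-0.3919, 0, 0.882667)–(-0.3919, 0.3919, 0.82992)  len=0.3954
  (v18,v0,v22) [-+-] → (-0.3919, 0, -0.882667)–(-0.3919, -0.3919, -0.82992)  len=0.3954
  (v21,v25,v5) [--+] → (-0.3919, -0.3919, 0.82992)–(-0.3919, 0, 0.882667)  len=0.3954
  (v22,v0,v26) [-++] → (-0.3919, -0.3919, -0.82992)–(-0.3919, -0.431357, -0.8171)  len=0.0415
  (v22,v26,v23) [-+-] → (-0.3919, -0.431357, -0.8171)–(-0.3919, -0.643034, -0.525714)  len=0.3602
  (v23,v26,v27) [-++] → (-0.3919, -0.643034, -0.525714)–(-0.3919, -0.798232, -0.3121)  len=0.2640
  (v23,v27,v24) [-+-] → (-0.3919, -0.798232, -0.3121)–(-0.3919, -0.798232, 0.0480649)  len=0.3602
  (v24,v27,v28) [-++] → (-0.3919, -0.798232, 0.0480649)–(-0.3919, -0.798232, 0.3121)  len=0.2640
  (v24,v28,v25) [-+-] → (-0.3919, -0.798232, 0.3121)–(-0.3919, -0.455742, 0.783538)  len=0.5827
  (v25,v28,v29) [-++] → (-0.3919, -0.455742, 0.783538)–(-0.3919, -0.431357, 0.8171)  len=0.0415
  (v25,v29,v5) [-++] → (-0.3919, -0.431357, 0.8171)–(-0.3919, -0.3919, 0.82992)  len=0.0415

Chained into 1 loop(s):
  loop 1: 20 segments, perimeter = 5.4929
Total perimeter = 5.493


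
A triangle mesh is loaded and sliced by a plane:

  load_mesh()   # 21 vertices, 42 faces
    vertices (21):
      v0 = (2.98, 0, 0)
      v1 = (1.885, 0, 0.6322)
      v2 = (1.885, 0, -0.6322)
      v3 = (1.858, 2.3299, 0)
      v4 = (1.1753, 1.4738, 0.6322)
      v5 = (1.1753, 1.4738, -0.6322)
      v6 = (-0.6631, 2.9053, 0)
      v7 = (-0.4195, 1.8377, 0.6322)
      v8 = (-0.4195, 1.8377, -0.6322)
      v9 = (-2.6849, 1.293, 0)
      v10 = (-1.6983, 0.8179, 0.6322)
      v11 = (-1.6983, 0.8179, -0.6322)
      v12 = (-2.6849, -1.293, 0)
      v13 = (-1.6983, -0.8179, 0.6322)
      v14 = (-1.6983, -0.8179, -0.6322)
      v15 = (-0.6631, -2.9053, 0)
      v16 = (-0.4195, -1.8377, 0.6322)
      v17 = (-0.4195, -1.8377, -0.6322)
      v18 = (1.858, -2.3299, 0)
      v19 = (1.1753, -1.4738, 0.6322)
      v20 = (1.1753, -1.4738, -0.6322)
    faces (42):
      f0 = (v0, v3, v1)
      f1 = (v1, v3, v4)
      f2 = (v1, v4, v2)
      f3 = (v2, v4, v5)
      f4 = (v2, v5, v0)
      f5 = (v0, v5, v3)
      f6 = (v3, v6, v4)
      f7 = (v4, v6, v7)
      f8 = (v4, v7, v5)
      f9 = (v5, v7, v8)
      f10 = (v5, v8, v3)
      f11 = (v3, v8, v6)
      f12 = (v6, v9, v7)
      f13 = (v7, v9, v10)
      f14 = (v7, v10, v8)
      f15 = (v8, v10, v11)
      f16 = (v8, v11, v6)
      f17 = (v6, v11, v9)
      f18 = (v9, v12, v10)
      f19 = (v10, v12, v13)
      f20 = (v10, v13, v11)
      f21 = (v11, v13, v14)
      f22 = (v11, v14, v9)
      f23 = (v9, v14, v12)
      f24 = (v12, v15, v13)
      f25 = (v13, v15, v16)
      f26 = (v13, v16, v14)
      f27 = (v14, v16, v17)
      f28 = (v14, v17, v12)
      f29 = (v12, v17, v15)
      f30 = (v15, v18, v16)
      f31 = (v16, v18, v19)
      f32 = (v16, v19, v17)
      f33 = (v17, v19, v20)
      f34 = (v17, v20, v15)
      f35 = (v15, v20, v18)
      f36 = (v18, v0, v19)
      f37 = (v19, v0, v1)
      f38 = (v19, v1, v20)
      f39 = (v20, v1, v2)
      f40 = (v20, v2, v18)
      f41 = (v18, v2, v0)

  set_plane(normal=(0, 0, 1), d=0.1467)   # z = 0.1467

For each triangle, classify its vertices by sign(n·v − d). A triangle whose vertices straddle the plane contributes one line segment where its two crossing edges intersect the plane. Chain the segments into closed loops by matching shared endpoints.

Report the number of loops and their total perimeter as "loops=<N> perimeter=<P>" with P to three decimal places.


Straddling triangles (28 of 42):
  (v0,v3,v1) [--+] → (1.86427, 1.78925, 0.1467)–(2.72591, 0, 0.1467)  len=1.9859
  (v1,v3,v4) [+-+] → (1.86427, 1.78925, 0.1467)–(1.69958, 2.13124, 0.1467)  len=0.3796
  (v1,v4,v2) [++-] → (1.44781, 0.907895, 0.1467)–(1.885, 0, 0.1467)  len=1.0077
  (v2,v4,v5) [-+-] → (1.44781, 0.907895, 0.1467)–(1.1753, 1.4738, 0.1467)  len=0.6281
  (v3,v6,v4) [--+] → (-0.236505, 2.57312, 0.1467)–(1.69958, 2.13124, 0.1467)  len=1.9859
  (v4,v6,v7) [+-+] → (-0.236505, 2.57312, 0.1467)–(-0.606573, 2.65757, 0.1467)  len=0.3796
  (v4,v7,v5) [++-] → (0.192866, 1.69797, 0.1467)–(1.1753, 1.4738, 0.1467)  len=1.0077
  (v5,v7,v8) [-+-] → (0.192866, 1.69797, 0.1467)–(-0.4195, 1.8377, 0.1467)  len=0.6281
  (v6,v9,v7) [--+] → (-2.15922, 1.4194, 0.1467)–(-0.606573, 2.65757, 0.1467)  len=1.9859
  (v7,v9,v10) [+-+] → (-2.15922, 1.4194, 0.1467)–(-2.45596, 1.18275, 0.1467)  len=0.3795
  (v7,v10,v8) [++-] → (-1.20727, 1.20948, 0.1467)–(-0.4195, 1.8377, 0.1467)  len=1.0076
  (v8,v10,v11) [-+-] → (-1.20727, 1.20948, 0.1467)–(-1.6983, 0.8179, 0.1467)  len=0.6280
  (v9,v12,v10) [--+] → (-2.45596, -0.803172, 0.1467)–(-2.45596, 1.18275, 0.1467)  len=1.9859
  (v10,v12,v13) [+-+] → (-2.45596, -0.803172, 0.1467)–(-2.45596, -1.18275, 0.1467)  len=0.3796
  (v10,v13,v11) [++-] → (-1.6983, -0.189791, 0.1467)–(-1.6983, 0.8179, 0.1467)  len=1.0077
  (v11,v13,v14) [-+-] → (-1.6983, -0.189791, 0.1467)–(-1.6983, -0.8179, 0.1467)  len=0.6281
  (v12,v15,v13) [--+] → (-0.903315, -2.42093, 0.1467)–(-2.45596, -1.18275, 0.1467)  len=1.9859
  (v13,v15,v16) [+-+] → (-0.903315, -2.42093, 0.1467)–(-0.606573, -2.65757, 0.1467)  len=0.3795
  (v13,v16,v14) [++-] → (-0.910529, -1.44612, 0.1467)–(-1.6983, -0.8179, 0.1467)  len=1.0076
  (v14,v16,v17) [-+-] → (-0.910529, -1.44612, 0.1467)–(-0.4195, -1.8377, 0.1467)  len=0.6280
  (v15,v18,v16) [--+] → (1.32951, -2.21569, 0.1467)–(-0.606573, -2.65757, 0.1467)  len=1.9859
  (v16,v18,v19) [+-+] → (1.32951, -2.21569, 0.1467)–(1.69958, -2.13124, 0.1467)  len=0.3796
  (v16,v19,v17) [++-] → (0.562934, -1.61353, 0.1467)–(-0.4195, -1.8377, 0.1467)  len=1.0077
  (v17,v19,v20) [-+-] → (0.562934, -1.61353, 0.1467)–(1.1753, -1.4738, 0.1467)  len=0.6281
  (v18,v0,v19) [--+] → (2.56123, -0.341991, 0.1467)–(1.69958, -2.13124, 0.1467)  len=1.9859
  (v19,v0,v1) [+-+] → (2.56123, -0.341991, 0.1467)–(2.72591, 0, 0.1467)  len=0.3796
  (v19,v1,v20) [++-] → (1.61249, -0.565905, 0.1467)–(1.1753, -1.4738, 0.1467)  len=1.0077
  (v20,v1,v2) [-+-] → (1.61249, -0.565905, 0.1467)–(1.885, 0, 0.1467)  len=0.6281

Chained into 2 loop(s):
  loop 1: 14 segments, perimeter = 16.5583
  loop 2: 14 segments, perimeter = 11.4502
Total perimeter = 28.008

loops=2 perimeter=28.008


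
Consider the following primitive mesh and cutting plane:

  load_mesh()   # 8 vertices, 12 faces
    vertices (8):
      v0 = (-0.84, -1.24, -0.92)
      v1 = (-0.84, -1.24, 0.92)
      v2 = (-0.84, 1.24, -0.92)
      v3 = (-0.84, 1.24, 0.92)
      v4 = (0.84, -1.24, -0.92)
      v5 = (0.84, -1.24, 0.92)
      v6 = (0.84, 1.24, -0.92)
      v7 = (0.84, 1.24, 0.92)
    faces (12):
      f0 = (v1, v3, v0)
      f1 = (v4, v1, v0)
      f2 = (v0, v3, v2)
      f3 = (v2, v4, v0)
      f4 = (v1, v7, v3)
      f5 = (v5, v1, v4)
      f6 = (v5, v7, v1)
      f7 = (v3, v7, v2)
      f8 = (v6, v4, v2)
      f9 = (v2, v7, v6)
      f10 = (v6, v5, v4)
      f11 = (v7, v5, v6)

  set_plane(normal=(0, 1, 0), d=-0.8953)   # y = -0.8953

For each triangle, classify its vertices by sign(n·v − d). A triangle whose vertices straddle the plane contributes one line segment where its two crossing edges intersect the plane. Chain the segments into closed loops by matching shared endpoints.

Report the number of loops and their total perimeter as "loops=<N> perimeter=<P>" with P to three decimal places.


Straddling triangles (8 of 12):
  (v1,v3,v0) [-+-] → (-0.84, -0.8953, 0.92)–(-0.84, -0.8953, -0.664255)  len=1.5843
  (v0,v3,v2) [-++] → (-0.84, -0.8953, -0.664255)–(-0.84, -0.8953, -0.92)  len=0.2557
  (v2,v4,v0) [+--] → (0.606494, -0.8953, -0.92)–(-0.84, -0.8953, -0.92)  len=1.4465
  (v1,v7,v3) [-++] → (-0.606494, -0.8953, 0.92)–(-0.84, -0.8953, 0.92)  len=0.2335
  (v5,v7,v1) [-+-] → (0.84, -0.8953, 0.92)–(-0.606494, -0.8953, 0.92)  len=1.4465
  (v6,v4,v2) [+-+] → (0.84, -0.8953, -0.92)–(0.606494, -0.8953, -0.92)  len=0.2335
  (v6,v5,v4) [+--] → (0.84, -0.8953, 0.664255)–(0.84, -0.8953, -0.92)  len=1.5843
  (v7,v5,v6) [+-+] → (0.84, -0.8953, 0.92)–(0.84, -0.8953, 0.664255)  len=0.2557

Chained into 1 loop(s):
  loop 1: 8 segments, perimeter = 7.0400
Total perimeter = 7.040

loops=1 perimeter=7.040
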